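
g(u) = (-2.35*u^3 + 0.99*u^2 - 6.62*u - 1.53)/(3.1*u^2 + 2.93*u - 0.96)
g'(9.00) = -0.72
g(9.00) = -6.13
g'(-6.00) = -0.63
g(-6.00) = 6.25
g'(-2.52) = 0.86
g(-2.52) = 5.21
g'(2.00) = -0.27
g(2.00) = -1.71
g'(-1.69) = 10.55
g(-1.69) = 8.10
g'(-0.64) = 8.46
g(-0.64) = -2.38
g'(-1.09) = 207.67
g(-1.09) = -21.05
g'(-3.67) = -0.28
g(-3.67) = 5.07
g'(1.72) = -0.12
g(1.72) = -1.66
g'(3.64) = -0.58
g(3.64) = -2.48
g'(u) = (-6.2*u - 2.93)*(-2.35*u^3 + 0.99*u^2 - 6.62*u - 1.53)/(3.1*u^2 + 2.93*u - 0.96)^2 + (-7.05*u^2 + 1.98*u - 6.62)/(3.1*u^2 + 2.93*u - 0.96)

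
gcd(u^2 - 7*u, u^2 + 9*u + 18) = 1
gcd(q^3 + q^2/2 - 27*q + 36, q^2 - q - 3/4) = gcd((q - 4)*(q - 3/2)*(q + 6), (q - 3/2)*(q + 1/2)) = q - 3/2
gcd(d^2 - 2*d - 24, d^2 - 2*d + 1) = 1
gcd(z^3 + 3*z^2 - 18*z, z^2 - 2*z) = z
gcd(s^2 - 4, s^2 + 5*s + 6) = s + 2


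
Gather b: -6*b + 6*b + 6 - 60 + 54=0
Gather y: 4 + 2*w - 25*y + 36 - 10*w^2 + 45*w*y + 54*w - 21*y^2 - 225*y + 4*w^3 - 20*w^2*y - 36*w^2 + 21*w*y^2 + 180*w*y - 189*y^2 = 4*w^3 - 46*w^2 + 56*w + y^2*(21*w - 210) + y*(-20*w^2 + 225*w - 250) + 40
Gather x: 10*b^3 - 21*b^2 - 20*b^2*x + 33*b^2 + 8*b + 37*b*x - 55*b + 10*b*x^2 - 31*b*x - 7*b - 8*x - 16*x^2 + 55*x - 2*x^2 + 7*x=10*b^3 + 12*b^2 - 54*b + x^2*(10*b - 18) + x*(-20*b^2 + 6*b + 54)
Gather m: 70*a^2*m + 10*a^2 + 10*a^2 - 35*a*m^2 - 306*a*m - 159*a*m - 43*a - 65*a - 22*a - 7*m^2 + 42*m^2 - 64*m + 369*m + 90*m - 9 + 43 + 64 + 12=20*a^2 - 130*a + m^2*(35 - 35*a) + m*(70*a^2 - 465*a + 395) + 110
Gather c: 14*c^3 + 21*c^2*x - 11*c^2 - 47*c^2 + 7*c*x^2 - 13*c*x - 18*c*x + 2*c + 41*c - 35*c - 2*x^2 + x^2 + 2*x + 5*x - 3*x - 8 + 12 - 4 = 14*c^3 + c^2*(21*x - 58) + c*(7*x^2 - 31*x + 8) - x^2 + 4*x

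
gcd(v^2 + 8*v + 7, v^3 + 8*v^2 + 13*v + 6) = v + 1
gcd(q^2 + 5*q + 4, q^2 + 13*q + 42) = 1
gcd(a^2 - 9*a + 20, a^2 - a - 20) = a - 5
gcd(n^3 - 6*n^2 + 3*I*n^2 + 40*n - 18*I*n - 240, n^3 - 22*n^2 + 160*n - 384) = n - 6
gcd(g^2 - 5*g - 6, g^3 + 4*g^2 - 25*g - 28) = g + 1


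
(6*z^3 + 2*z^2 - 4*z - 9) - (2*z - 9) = 6*z^3 + 2*z^2 - 6*z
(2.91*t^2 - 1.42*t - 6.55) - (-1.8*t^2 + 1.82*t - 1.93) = 4.71*t^2 - 3.24*t - 4.62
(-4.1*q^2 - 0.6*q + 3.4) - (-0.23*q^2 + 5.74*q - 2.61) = -3.87*q^2 - 6.34*q + 6.01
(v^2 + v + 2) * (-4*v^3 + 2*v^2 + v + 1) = -4*v^5 - 2*v^4 - 5*v^3 + 6*v^2 + 3*v + 2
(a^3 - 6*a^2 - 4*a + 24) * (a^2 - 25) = a^5 - 6*a^4 - 29*a^3 + 174*a^2 + 100*a - 600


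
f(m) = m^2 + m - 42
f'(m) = 2*m + 1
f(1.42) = -38.56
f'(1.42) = 3.84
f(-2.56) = -38.01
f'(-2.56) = -4.12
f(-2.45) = -38.45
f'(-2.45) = -3.90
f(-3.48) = -33.37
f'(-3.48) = -5.96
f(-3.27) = -34.58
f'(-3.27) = -5.54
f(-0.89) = -42.10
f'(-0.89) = -0.78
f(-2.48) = -38.33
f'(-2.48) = -3.96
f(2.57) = -32.83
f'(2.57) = 6.14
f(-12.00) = 90.00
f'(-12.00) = -23.00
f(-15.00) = 168.00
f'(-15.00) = -29.00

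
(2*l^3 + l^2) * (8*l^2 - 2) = 16*l^5 + 8*l^4 - 4*l^3 - 2*l^2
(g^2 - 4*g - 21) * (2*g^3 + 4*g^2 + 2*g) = 2*g^5 - 4*g^4 - 56*g^3 - 92*g^2 - 42*g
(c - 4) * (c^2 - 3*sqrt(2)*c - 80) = c^3 - 3*sqrt(2)*c^2 - 4*c^2 - 80*c + 12*sqrt(2)*c + 320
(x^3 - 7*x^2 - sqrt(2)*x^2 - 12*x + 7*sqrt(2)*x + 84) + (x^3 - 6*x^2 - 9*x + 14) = 2*x^3 - 13*x^2 - sqrt(2)*x^2 - 21*x + 7*sqrt(2)*x + 98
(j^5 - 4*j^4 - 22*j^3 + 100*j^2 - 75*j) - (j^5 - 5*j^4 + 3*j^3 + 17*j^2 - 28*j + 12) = j^4 - 25*j^3 + 83*j^2 - 47*j - 12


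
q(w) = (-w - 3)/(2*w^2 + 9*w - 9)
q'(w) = (-4*w - 9)*(-w - 3)/(2*w^2 + 9*w - 9)^2 - 1/(2*w^2 + 9*w - 9)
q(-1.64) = 0.07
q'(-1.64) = 0.06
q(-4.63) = -0.21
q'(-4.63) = 0.38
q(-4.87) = -0.35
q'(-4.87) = 0.86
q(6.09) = -0.08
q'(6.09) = 0.01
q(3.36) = -0.15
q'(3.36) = 0.05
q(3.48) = -0.14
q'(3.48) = 0.05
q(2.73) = -0.19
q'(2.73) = 0.09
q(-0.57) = 0.18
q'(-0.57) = 0.16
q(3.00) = -0.17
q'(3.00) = 0.07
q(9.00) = -0.05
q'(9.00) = 0.01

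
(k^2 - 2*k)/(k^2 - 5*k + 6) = k/(k - 3)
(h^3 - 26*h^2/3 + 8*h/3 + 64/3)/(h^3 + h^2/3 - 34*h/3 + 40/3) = (3*h^2 - 20*h - 32)/(3*h^2 + 7*h - 20)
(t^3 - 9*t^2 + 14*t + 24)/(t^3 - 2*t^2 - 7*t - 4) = (t - 6)/(t + 1)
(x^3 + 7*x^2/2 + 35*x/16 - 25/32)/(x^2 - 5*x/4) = (32*x^3 + 112*x^2 + 70*x - 25)/(8*x*(4*x - 5))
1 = 1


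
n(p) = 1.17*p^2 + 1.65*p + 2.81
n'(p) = 2.34*p + 1.65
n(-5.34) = 27.36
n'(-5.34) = -10.85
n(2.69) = 15.71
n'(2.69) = 7.94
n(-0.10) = 2.66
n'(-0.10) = 1.42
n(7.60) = 82.93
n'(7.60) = 19.43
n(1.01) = 5.67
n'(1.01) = 4.01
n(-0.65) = 2.23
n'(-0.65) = 0.13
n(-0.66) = 2.23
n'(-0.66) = 0.11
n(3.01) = 18.38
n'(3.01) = 8.69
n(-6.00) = 35.03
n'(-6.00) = -12.39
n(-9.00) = 82.73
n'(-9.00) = -19.41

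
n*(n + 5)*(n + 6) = n^3 + 11*n^2 + 30*n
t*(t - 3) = t^2 - 3*t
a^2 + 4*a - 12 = (a - 2)*(a + 6)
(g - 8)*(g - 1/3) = g^2 - 25*g/3 + 8/3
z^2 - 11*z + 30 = (z - 6)*(z - 5)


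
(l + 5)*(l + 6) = l^2 + 11*l + 30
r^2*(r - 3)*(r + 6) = r^4 + 3*r^3 - 18*r^2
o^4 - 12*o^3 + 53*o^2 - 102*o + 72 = (o - 4)*(o - 3)^2*(o - 2)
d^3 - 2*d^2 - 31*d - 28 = (d - 7)*(d + 1)*(d + 4)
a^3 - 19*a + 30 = (a - 3)*(a - 2)*(a + 5)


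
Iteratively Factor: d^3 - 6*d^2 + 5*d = (d - 1)*(d^2 - 5*d) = (d - 5)*(d - 1)*(d)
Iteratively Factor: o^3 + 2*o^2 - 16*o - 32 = (o - 4)*(o^2 + 6*o + 8) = (o - 4)*(o + 2)*(o + 4)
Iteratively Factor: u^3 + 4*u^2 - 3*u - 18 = (u + 3)*(u^2 + u - 6) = (u - 2)*(u + 3)*(u + 3)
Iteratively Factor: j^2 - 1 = (j + 1)*(j - 1)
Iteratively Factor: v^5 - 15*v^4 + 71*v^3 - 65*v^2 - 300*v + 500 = (v - 5)*(v^4 - 10*v^3 + 21*v^2 + 40*v - 100) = (v - 5)^2*(v^3 - 5*v^2 - 4*v + 20) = (v - 5)^2*(v + 2)*(v^2 - 7*v + 10) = (v - 5)^2*(v - 2)*(v + 2)*(v - 5)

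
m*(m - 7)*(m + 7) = m^3 - 49*m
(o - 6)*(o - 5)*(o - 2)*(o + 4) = o^4 - 9*o^3 + 148*o - 240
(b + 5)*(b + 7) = b^2 + 12*b + 35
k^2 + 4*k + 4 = (k + 2)^2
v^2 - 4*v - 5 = (v - 5)*(v + 1)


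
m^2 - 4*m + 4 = (m - 2)^2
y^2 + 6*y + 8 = (y + 2)*(y + 4)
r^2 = r^2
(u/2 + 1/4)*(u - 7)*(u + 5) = u^3/2 - 3*u^2/4 - 18*u - 35/4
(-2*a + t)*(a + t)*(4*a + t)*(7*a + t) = -56*a^4 - 50*a^3*t + 15*a^2*t^2 + 10*a*t^3 + t^4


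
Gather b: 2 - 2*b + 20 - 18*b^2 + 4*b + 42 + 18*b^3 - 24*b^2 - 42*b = 18*b^3 - 42*b^2 - 40*b + 64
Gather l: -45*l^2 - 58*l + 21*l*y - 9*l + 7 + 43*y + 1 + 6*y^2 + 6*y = -45*l^2 + l*(21*y - 67) + 6*y^2 + 49*y + 8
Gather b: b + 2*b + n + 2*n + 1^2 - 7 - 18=3*b + 3*n - 24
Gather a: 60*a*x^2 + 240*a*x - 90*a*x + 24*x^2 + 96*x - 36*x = a*(60*x^2 + 150*x) + 24*x^2 + 60*x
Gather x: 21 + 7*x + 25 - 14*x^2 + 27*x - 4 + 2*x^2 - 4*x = -12*x^2 + 30*x + 42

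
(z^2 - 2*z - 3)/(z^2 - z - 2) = (z - 3)/(z - 2)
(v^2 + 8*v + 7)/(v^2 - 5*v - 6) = (v + 7)/(v - 6)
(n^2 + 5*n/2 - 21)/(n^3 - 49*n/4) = 2*(n + 6)/(n*(2*n + 7))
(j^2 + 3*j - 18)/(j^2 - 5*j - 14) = (-j^2 - 3*j + 18)/(-j^2 + 5*j + 14)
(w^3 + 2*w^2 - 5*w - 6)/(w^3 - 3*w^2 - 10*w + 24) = (w + 1)/(w - 4)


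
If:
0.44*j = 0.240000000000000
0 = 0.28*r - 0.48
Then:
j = 0.55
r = 1.71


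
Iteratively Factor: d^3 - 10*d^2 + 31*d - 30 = (d - 3)*(d^2 - 7*d + 10) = (d - 3)*(d - 2)*(d - 5)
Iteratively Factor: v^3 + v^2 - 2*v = (v - 1)*(v^2 + 2*v) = v*(v - 1)*(v + 2)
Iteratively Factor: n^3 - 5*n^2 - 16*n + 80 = (n - 4)*(n^2 - n - 20) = (n - 5)*(n - 4)*(n + 4)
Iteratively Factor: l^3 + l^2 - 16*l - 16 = (l + 1)*(l^2 - 16) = (l + 1)*(l + 4)*(l - 4)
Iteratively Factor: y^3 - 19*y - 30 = (y + 3)*(y^2 - 3*y - 10) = (y - 5)*(y + 3)*(y + 2)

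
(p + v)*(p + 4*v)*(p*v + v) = p^3*v + 5*p^2*v^2 + p^2*v + 4*p*v^3 + 5*p*v^2 + 4*v^3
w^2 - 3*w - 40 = (w - 8)*(w + 5)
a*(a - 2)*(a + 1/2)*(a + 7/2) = a^4 + 2*a^3 - 25*a^2/4 - 7*a/2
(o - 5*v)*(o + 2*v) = o^2 - 3*o*v - 10*v^2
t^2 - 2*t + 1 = (t - 1)^2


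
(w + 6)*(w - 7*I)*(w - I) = w^3 + 6*w^2 - 8*I*w^2 - 7*w - 48*I*w - 42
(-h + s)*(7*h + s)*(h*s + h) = -7*h^3*s - 7*h^3 + 6*h^2*s^2 + 6*h^2*s + h*s^3 + h*s^2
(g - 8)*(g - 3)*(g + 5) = g^3 - 6*g^2 - 31*g + 120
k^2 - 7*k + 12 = (k - 4)*(k - 3)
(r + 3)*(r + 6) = r^2 + 9*r + 18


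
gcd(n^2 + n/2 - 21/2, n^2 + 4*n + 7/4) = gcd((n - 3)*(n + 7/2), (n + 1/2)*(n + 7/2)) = n + 7/2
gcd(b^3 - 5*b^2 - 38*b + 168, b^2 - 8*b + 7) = b - 7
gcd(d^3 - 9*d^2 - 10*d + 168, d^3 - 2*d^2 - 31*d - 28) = d^2 - 3*d - 28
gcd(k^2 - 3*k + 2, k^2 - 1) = k - 1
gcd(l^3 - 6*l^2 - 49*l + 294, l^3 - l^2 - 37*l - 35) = l - 7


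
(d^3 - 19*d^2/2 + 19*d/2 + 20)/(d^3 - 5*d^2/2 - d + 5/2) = (d - 8)/(d - 1)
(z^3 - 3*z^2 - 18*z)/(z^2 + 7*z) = (z^2 - 3*z - 18)/(z + 7)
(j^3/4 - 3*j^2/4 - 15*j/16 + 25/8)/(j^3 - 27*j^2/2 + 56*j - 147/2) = (4*j^3 - 12*j^2 - 15*j + 50)/(8*(2*j^3 - 27*j^2 + 112*j - 147))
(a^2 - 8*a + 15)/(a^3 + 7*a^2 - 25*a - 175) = (a - 3)/(a^2 + 12*a + 35)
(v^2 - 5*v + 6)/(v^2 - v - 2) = (v - 3)/(v + 1)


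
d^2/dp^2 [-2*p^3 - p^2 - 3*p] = -12*p - 2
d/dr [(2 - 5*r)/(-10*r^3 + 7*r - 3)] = (50*r^3 - 35*r - (5*r - 2)*(30*r^2 - 7) + 15)/(10*r^3 - 7*r + 3)^2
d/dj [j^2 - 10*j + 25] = 2*j - 10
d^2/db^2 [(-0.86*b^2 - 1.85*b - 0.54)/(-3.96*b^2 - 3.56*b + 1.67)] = (1.4210854715202e-14*b^4 + 33.774048*b^3 + 84.932496*b^2 + 119.082744*b + 47.623892)/(62.099136*b^6 + 167.479488*b^5 + 71.997552*b^4 - 96.139936*b^3 - 30.362604*b^2 + 29.785452*b - 4.657463)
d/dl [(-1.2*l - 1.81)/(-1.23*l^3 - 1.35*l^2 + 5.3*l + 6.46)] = (-2.952*l^3 - 8.2989*l^2 - 4.887*l + 1.841)/(1.5129*l^6 + 3.321*l^5 - 11.2155*l^4 - 30.2016*l^3 + 10.648*l^2 + 68.476*l + 41.7316)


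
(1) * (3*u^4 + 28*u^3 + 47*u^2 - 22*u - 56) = 3*u^4 + 28*u^3 + 47*u^2 - 22*u - 56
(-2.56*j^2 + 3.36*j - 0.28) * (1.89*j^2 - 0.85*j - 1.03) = -4.8384*j^4 + 8.5264*j^3 - 0.7484*j^2 - 3.2228*j + 0.2884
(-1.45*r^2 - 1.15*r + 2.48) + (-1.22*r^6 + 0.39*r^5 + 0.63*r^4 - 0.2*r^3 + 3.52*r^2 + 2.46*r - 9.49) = -1.22*r^6 + 0.39*r^5 + 0.63*r^4 - 0.2*r^3 + 2.07*r^2 + 1.31*r - 7.01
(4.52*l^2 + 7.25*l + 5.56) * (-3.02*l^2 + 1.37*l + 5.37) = -13.6504*l^4 - 15.7026*l^3 + 17.4137*l^2 + 46.5497*l + 29.8572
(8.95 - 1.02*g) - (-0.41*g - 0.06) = 9.01 - 0.61*g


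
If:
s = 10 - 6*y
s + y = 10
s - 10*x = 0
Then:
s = 10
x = 1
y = 0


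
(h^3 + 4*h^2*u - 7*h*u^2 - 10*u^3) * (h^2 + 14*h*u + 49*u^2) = h^5 + 18*h^4*u + 98*h^3*u^2 + 88*h^2*u^3 - 483*h*u^4 - 490*u^5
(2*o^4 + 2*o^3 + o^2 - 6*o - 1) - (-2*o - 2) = 2*o^4 + 2*o^3 + o^2 - 4*o + 1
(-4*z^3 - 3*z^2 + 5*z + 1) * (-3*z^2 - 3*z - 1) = 12*z^5 + 21*z^4 - 2*z^3 - 15*z^2 - 8*z - 1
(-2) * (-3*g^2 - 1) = 6*g^2 + 2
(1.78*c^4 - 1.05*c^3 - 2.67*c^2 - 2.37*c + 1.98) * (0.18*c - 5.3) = 0.3204*c^5 - 9.623*c^4 + 5.0844*c^3 + 13.7244*c^2 + 12.9174*c - 10.494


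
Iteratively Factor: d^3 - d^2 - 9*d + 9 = (d + 3)*(d^2 - 4*d + 3) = (d - 1)*(d + 3)*(d - 3)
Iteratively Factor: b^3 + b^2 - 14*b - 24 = (b + 2)*(b^2 - b - 12) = (b - 4)*(b + 2)*(b + 3)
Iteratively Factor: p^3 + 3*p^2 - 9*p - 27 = (p + 3)*(p^2 - 9) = (p - 3)*(p + 3)*(p + 3)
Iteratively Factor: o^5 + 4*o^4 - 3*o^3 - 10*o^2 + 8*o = (o - 1)*(o^4 + 5*o^3 + 2*o^2 - 8*o) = (o - 1)*(o + 2)*(o^3 + 3*o^2 - 4*o) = (o - 1)*(o + 2)*(o + 4)*(o^2 - o) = o*(o - 1)*(o + 2)*(o + 4)*(o - 1)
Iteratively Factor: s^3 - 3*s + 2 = (s - 1)*(s^2 + s - 2) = (s - 1)^2*(s + 2)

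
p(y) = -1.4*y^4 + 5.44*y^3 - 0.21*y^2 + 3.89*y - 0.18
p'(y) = -5.6*y^3 + 16.32*y^2 - 0.42*y + 3.89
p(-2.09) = -85.60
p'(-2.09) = 127.18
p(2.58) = 39.85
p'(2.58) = 15.27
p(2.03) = 28.58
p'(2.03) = 23.44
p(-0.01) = -0.22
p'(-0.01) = 3.90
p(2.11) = 30.45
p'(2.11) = 23.06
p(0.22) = 0.72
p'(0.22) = 4.53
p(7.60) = -2265.42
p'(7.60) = -1514.92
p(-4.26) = -902.19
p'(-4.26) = 734.78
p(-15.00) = -89340.78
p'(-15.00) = 22582.19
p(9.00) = -5201.82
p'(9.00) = -2760.37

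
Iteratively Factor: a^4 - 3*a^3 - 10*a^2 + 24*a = (a + 3)*(a^3 - 6*a^2 + 8*a) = a*(a + 3)*(a^2 - 6*a + 8) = a*(a - 4)*(a + 3)*(a - 2)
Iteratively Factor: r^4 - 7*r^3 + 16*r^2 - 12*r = (r - 3)*(r^3 - 4*r^2 + 4*r) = (r - 3)*(r - 2)*(r^2 - 2*r) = r*(r - 3)*(r - 2)*(r - 2)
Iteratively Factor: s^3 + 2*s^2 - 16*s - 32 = (s - 4)*(s^2 + 6*s + 8) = (s - 4)*(s + 4)*(s + 2)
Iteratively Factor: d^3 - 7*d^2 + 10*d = (d - 2)*(d^2 - 5*d) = d*(d - 2)*(d - 5)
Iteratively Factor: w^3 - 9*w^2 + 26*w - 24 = (w - 2)*(w^2 - 7*w + 12) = (w - 4)*(w - 2)*(w - 3)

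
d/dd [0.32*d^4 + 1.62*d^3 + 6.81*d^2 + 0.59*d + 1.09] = 1.28*d^3 + 4.86*d^2 + 13.62*d + 0.59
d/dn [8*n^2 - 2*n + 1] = 16*n - 2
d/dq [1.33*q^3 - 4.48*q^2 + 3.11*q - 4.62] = 3.99*q^2 - 8.96*q + 3.11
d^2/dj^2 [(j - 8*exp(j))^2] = -16*j*exp(j) + 256*exp(2*j) - 32*exp(j) + 2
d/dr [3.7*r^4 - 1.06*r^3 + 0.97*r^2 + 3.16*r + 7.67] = 14.8*r^3 - 3.18*r^2 + 1.94*r + 3.16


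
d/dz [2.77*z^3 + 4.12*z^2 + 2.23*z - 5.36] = 8.31*z^2 + 8.24*z + 2.23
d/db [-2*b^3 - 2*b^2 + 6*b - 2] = -6*b^2 - 4*b + 6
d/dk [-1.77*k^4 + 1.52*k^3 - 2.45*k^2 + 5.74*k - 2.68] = -7.08*k^3 + 4.56*k^2 - 4.9*k + 5.74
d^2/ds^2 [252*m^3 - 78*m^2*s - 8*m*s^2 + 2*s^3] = -16*m + 12*s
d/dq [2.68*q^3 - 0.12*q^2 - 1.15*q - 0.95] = 8.04*q^2 - 0.24*q - 1.15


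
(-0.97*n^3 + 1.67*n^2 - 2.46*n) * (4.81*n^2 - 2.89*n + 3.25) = -4.6657*n^5 + 10.836*n^4 - 19.8114*n^3 + 12.5369*n^2 - 7.995*n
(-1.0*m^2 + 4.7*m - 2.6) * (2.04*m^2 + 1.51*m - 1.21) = -2.04*m^4 + 8.078*m^3 + 3.003*m^2 - 9.613*m + 3.146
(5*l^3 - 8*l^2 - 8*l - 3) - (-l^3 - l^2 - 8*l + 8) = 6*l^3 - 7*l^2 - 11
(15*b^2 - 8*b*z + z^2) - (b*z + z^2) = 15*b^2 - 9*b*z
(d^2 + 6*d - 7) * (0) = 0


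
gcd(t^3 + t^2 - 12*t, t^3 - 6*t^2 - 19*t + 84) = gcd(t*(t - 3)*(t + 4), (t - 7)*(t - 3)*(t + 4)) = t^2 + t - 12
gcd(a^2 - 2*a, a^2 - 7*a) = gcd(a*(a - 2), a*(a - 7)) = a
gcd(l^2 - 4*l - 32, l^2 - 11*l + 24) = l - 8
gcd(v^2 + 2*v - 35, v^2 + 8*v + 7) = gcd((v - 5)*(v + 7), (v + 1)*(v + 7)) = v + 7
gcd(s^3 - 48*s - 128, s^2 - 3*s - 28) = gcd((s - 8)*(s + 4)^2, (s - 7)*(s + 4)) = s + 4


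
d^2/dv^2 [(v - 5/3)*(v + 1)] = 2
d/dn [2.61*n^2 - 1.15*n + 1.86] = 5.22*n - 1.15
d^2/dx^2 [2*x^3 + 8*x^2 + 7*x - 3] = 12*x + 16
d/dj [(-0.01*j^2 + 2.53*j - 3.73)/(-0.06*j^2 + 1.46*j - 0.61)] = (0.1372*j^2 - 0.4354*j + 3.9025)/(0.0036*j^4 - 0.1752*j^3 + 2.2048*j^2 - 1.7812*j + 0.3721)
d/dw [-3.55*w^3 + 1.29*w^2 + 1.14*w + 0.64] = -10.65*w^2 + 2.58*w + 1.14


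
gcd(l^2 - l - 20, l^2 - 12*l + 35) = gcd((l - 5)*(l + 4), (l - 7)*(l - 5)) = l - 5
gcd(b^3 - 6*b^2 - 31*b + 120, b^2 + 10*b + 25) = b + 5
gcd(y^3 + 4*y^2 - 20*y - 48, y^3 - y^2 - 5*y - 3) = 1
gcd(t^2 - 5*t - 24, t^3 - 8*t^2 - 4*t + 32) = t - 8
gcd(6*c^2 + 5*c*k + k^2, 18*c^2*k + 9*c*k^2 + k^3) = 3*c + k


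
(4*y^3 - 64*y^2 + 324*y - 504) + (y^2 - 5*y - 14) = 4*y^3 - 63*y^2 + 319*y - 518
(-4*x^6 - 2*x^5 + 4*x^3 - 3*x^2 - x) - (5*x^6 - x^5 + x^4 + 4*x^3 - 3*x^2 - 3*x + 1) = -9*x^6 - x^5 - x^4 + 2*x - 1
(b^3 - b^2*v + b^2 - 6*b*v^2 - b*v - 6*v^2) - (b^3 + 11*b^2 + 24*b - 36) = -b^2*v - 10*b^2 - 6*b*v^2 - b*v - 24*b - 6*v^2 + 36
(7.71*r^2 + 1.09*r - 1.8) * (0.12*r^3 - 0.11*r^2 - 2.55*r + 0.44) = 0.9252*r^5 - 0.7173*r^4 - 19.9964*r^3 + 0.8109*r^2 + 5.0696*r - 0.792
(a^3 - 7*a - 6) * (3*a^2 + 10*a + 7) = 3*a^5 + 10*a^4 - 14*a^3 - 88*a^2 - 109*a - 42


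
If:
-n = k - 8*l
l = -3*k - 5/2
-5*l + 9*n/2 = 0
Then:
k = -31/39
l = -3/26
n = -5/39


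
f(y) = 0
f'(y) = 0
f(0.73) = 0.00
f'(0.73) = 0.00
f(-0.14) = 0.00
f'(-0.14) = 0.00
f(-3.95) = 0.00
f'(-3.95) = 0.00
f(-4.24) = 0.00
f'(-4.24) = 0.00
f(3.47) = 0.00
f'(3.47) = 0.00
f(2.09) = 0.00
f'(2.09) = 0.00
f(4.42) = 0.00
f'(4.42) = 0.00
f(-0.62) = 0.00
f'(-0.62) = 0.00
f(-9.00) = 0.00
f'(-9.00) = 0.00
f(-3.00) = 0.00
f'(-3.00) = 0.00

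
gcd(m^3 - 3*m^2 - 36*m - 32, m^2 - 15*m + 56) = m - 8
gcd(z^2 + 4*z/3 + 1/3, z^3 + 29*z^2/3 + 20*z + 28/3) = 1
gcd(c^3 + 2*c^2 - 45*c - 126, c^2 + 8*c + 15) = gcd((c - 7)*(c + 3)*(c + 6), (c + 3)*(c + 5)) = c + 3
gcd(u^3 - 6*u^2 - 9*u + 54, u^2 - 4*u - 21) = u + 3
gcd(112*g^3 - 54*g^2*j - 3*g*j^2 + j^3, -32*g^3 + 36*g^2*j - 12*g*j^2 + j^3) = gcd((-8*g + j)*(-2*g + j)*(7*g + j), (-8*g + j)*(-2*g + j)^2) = 16*g^2 - 10*g*j + j^2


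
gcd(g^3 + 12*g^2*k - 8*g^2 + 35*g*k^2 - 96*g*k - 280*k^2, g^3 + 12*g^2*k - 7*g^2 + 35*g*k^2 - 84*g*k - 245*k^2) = g^2 + 12*g*k + 35*k^2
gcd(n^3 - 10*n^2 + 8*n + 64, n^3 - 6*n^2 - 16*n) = n^2 - 6*n - 16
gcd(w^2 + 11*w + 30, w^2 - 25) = w + 5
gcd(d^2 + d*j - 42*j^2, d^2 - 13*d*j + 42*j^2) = d - 6*j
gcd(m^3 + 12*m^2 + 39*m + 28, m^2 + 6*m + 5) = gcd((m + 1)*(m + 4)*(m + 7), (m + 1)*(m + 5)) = m + 1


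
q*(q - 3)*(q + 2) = q^3 - q^2 - 6*q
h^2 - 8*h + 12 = (h - 6)*(h - 2)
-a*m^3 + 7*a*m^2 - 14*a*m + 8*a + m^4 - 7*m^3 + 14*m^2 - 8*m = (-a + m)*(m - 4)*(m - 2)*(m - 1)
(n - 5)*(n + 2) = n^2 - 3*n - 10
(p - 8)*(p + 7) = p^2 - p - 56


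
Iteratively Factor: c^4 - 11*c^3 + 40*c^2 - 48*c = (c - 4)*(c^3 - 7*c^2 + 12*c) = (c - 4)*(c - 3)*(c^2 - 4*c) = (c - 4)^2*(c - 3)*(c)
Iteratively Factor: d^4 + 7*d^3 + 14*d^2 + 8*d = (d + 2)*(d^3 + 5*d^2 + 4*d) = (d + 1)*(d + 2)*(d^2 + 4*d) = (d + 1)*(d + 2)*(d + 4)*(d)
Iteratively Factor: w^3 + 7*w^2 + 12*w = (w + 3)*(w^2 + 4*w) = w*(w + 3)*(w + 4)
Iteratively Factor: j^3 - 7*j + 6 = (j - 2)*(j^2 + 2*j - 3) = (j - 2)*(j - 1)*(j + 3)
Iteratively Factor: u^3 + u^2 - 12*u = (u + 4)*(u^2 - 3*u) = u*(u + 4)*(u - 3)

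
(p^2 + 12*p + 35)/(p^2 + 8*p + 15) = (p + 7)/(p + 3)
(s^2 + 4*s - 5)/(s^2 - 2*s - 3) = (-s^2 - 4*s + 5)/(-s^2 + 2*s + 3)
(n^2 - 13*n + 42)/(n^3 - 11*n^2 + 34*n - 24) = (n - 7)/(n^2 - 5*n + 4)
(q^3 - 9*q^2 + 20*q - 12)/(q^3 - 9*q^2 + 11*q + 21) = (q^3 - 9*q^2 + 20*q - 12)/(q^3 - 9*q^2 + 11*q + 21)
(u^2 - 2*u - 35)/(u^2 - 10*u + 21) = (u + 5)/(u - 3)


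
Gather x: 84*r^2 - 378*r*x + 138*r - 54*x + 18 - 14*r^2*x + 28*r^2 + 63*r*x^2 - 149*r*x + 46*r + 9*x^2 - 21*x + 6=112*r^2 + 184*r + x^2*(63*r + 9) + x*(-14*r^2 - 527*r - 75) + 24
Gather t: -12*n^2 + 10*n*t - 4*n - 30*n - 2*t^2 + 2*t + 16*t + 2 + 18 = -12*n^2 - 34*n - 2*t^2 + t*(10*n + 18) + 20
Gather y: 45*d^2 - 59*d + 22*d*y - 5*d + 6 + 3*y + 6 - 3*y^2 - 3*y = 45*d^2 + 22*d*y - 64*d - 3*y^2 + 12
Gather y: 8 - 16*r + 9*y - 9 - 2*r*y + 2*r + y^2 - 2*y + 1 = -14*r + y^2 + y*(7 - 2*r)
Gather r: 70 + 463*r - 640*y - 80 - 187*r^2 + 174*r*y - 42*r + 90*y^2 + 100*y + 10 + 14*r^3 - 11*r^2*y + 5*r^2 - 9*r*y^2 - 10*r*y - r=14*r^3 + r^2*(-11*y - 182) + r*(-9*y^2 + 164*y + 420) + 90*y^2 - 540*y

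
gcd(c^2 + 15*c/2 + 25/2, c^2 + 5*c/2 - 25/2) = c + 5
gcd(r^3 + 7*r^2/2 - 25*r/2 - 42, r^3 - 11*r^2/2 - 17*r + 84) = r^2 + r/2 - 14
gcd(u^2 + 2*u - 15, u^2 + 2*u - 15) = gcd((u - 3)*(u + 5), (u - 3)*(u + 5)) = u^2 + 2*u - 15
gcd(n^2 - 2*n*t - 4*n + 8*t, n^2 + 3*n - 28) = n - 4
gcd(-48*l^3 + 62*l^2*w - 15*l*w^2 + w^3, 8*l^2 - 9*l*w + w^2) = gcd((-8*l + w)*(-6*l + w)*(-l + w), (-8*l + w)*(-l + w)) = 8*l^2 - 9*l*w + w^2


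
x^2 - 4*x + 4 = (x - 2)^2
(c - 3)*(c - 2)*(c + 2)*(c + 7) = c^4 + 4*c^3 - 25*c^2 - 16*c + 84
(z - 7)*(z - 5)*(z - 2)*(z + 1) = z^4 - 13*z^3 + 45*z^2 - 11*z - 70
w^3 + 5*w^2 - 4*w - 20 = (w - 2)*(w + 2)*(w + 5)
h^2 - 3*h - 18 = (h - 6)*(h + 3)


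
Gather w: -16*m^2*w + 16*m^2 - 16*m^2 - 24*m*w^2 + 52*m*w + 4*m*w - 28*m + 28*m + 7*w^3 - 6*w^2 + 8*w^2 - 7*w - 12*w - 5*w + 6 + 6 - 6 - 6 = 7*w^3 + w^2*(2 - 24*m) + w*(-16*m^2 + 56*m - 24)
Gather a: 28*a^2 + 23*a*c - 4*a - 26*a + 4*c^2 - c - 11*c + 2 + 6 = 28*a^2 + a*(23*c - 30) + 4*c^2 - 12*c + 8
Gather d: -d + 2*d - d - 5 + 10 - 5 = 0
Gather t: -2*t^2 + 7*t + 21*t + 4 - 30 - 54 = -2*t^2 + 28*t - 80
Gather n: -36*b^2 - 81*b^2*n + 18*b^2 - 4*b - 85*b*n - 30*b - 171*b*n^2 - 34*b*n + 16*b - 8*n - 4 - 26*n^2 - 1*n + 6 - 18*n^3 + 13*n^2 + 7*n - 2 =-18*b^2 - 18*b - 18*n^3 + n^2*(-171*b - 13) + n*(-81*b^2 - 119*b - 2)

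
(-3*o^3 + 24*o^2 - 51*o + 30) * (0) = 0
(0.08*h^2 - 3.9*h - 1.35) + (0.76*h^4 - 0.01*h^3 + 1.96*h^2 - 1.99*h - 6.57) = 0.76*h^4 - 0.01*h^3 + 2.04*h^2 - 5.89*h - 7.92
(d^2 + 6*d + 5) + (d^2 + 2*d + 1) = 2*d^2 + 8*d + 6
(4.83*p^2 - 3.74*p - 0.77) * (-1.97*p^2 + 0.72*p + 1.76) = -9.5151*p^4 + 10.8454*p^3 + 7.3249*p^2 - 7.1368*p - 1.3552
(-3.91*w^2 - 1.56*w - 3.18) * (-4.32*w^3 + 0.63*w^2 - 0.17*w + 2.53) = 16.8912*w^5 + 4.2759*w^4 + 13.4195*w^3 - 11.6305*w^2 - 3.4062*w - 8.0454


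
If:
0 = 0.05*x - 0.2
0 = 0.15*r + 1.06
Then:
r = -7.07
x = 4.00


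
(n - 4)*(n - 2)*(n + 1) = n^3 - 5*n^2 + 2*n + 8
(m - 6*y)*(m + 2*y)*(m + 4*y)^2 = m^4 + 4*m^3*y - 28*m^2*y^2 - 160*m*y^3 - 192*y^4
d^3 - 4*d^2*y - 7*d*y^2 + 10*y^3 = (d - 5*y)*(d - y)*(d + 2*y)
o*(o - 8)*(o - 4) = o^3 - 12*o^2 + 32*o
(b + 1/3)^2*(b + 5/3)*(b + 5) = b^4 + 22*b^3/3 + 116*b^2/9 + 170*b/27 + 25/27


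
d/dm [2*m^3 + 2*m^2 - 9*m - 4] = 6*m^2 + 4*m - 9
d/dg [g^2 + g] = 2*g + 1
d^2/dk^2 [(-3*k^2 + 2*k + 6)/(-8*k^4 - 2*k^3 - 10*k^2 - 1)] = 2*(576*k^8 - 624*k^7 - 4324*k^6 - 1944*k^5 - 4872*k^4 - 1042*k^3 - 1578*k^2 + 96*k + 63)/(512*k^12 + 384*k^11 + 2016*k^10 + 968*k^9 + 2712*k^8 + 696*k^7 + 1492*k^6 + 120*k^5 + 324*k^4 + 6*k^3 + 30*k^2 + 1)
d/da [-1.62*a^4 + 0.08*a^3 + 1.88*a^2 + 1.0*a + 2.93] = -6.48*a^3 + 0.24*a^2 + 3.76*a + 1.0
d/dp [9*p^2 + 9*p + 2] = 18*p + 9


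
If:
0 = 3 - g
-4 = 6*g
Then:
No Solution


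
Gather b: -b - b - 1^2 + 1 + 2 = 2 - 2*b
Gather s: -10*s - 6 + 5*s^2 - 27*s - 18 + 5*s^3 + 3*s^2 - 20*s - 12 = 5*s^3 + 8*s^2 - 57*s - 36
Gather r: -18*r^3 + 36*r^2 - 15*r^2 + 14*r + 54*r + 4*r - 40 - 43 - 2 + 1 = -18*r^3 + 21*r^2 + 72*r - 84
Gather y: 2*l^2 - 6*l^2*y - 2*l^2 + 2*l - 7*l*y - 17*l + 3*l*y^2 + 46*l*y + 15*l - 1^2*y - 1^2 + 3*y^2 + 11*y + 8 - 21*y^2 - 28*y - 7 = y^2*(3*l - 18) + y*(-6*l^2 + 39*l - 18)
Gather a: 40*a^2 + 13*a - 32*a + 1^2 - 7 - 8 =40*a^2 - 19*a - 14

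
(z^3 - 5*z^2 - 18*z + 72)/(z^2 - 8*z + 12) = (z^2 + z - 12)/(z - 2)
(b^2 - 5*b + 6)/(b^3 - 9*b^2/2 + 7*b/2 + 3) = 2/(2*b + 1)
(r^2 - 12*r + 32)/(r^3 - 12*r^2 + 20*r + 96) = (r - 4)/(r^2 - 4*r - 12)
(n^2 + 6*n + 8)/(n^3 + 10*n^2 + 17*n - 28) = (n + 2)/(n^2 + 6*n - 7)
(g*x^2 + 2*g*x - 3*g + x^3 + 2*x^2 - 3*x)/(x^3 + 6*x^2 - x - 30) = (g*x - g + x^2 - x)/(x^2 + 3*x - 10)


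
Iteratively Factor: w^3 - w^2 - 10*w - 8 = (w - 4)*(w^2 + 3*w + 2) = (w - 4)*(w + 1)*(w + 2)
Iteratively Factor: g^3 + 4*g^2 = (g + 4)*(g^2) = g*(g + 4)*(g)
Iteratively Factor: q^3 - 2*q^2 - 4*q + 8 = (q - 2)*(q^2 - 4) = (q - 2)^2*(q + 2)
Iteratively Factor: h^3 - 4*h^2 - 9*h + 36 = (h - 3)*(h^2 - h - 12) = (h - 3)*(h + 3)*(h - 4)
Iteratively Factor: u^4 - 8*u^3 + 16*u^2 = (u)*(u^3 - 8*u^2 + 16*u) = u^2*(u^2 - 8*u + 16) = u^2*(u - 4)*(u - 4)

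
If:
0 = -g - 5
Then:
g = -5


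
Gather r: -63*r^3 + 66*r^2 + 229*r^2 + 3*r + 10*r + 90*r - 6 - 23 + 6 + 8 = -63*r^3 + 295*r^2 + 103*r - 15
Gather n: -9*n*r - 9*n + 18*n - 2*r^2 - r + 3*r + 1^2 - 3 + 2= n*(9 - 9*r) - 2*r^2 + 2*r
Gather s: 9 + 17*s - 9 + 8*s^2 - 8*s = 8*s^2 + 9*s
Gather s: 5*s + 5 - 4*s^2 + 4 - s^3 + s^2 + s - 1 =-s^3 - 3*s^2 + 6*s + 8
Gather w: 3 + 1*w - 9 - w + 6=0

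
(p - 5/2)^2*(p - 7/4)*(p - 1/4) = p^4 - 7*p^3 + 267*p^2/16 - 235*p/16 + 175/64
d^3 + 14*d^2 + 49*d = d*(d + 7)^2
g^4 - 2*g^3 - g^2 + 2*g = g*(g - 2)*(g - 1)*(g + 1)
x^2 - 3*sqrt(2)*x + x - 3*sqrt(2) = (x + 1)*(x - 3*sqrt(2))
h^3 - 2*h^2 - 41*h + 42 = (h - 7)*(h - 1)*(h + 6)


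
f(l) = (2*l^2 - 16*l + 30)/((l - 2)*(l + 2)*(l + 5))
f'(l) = (4*l - 16)/((l - 2)*(l + 2)*(l + 5)) - (2*l^2 - 16*l + 30)/((l - 2)*(l + 2)*(l + 5)^2) - (2*l^2 - 16*l + 30)/((l - 2)*(l + 2)^2*(l + 5)) - (2*l^2 - 16*l + 30)/((l - 2)^2*(l + 2)*(l + 5))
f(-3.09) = 9.30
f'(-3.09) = 2.81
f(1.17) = -0.86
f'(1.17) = 0.07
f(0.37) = -1.17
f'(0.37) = 0.69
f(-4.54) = 18.83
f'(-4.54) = -35.11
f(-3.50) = 8.93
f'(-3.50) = -0.80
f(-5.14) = -52.59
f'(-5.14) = -388.14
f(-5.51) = -13.31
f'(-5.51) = -28.82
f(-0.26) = -1.84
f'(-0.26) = 1.55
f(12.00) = 0.05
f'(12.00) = 0.00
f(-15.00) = -0.33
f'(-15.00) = -0.04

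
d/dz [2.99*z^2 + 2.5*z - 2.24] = 5.98*z + 2.5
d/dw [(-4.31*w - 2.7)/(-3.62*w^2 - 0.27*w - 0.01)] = (15.6022*w^2 + 1.1637*w - (4.31*w + 2.7)*(7.24*w + 0.27) + 0.0431)/(3.62*w^2 + 0.27*w + 0.01)^2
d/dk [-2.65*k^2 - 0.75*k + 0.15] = -5.3*k - 0.75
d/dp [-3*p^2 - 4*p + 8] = -6*p - 4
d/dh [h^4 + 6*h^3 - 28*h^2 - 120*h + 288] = 4*h^3 + 18*h^2 - 56*h - 120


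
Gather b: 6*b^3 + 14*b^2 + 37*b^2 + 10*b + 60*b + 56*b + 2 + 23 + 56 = 6*b^3 + 51*b^2 + 126*b + 81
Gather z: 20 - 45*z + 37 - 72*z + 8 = 65 - 117*z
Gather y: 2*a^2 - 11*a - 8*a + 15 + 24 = 2*a^2 - 19*a + 39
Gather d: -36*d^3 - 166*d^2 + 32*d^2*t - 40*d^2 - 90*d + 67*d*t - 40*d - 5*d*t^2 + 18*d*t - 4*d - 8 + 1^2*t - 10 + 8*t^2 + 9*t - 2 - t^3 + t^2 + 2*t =-36*d^3 + d^2*(32*t - 206) + d*(-5*t^2 + 85*t - 134) - t^3 + 9*t^2 + 12*t - 20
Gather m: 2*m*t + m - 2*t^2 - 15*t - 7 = m*(2*t + 1) - 2*t^2 - 15*t - 7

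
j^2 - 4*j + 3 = (j - 3)*(j - 1)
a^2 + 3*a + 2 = (a + 1)*(a + 2)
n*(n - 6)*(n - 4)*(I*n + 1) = I*n^4 + n^3 - 10*I*n^3 - 10*n^2 + 24*I*n^2 + 24*n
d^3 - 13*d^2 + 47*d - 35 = (d - 7)*(d - 5)*(d - 1)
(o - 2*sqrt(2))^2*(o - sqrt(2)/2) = o^3 - 9*sqrt(2)*o^2/2 + 12*o - 4*sqrt(2)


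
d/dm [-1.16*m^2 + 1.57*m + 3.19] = 1.57 - 2.32*m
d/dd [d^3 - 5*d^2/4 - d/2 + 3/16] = 3*d^2 - 5*d/2 - 1/2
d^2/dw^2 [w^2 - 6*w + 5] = 2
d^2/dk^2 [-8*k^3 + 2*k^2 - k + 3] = 4 - 48*k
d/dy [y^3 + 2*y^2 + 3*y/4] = 3*y^2 + 4*y + 3/4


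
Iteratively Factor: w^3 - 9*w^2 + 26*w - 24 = (w - 3)*(w^2 - 6*w + 8) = (w - 4)*(w - 3)*(w - 2)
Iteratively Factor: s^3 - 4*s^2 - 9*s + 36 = (s - 3)*(s^2 - s - 12) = (s - 3)*(s + 3)*(s - 4)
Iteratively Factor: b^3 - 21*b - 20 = (b + 4)*(b^2 - 4*b - 5) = (b + 1)*(b + 4)*(b - 5)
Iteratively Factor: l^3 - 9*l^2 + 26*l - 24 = (l - 4)*(l^2 - 5*l + 6) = (l - 4)*(l - 2)*(l - 3)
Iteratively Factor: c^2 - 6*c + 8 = (c - 4)*(c - 2)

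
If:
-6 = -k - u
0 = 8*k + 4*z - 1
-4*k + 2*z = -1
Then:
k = 3/16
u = 93/16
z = -1/8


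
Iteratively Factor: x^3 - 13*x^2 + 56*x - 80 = (x - 5)*(x^2 - 8*x + 16) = (x - 5)*(x - 4)*(x - 4)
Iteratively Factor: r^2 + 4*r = (r)*(r + 4)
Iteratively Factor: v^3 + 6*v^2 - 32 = (v - 2)*(v^2 + 8*v + 16) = (v - 2)*(v + 4)*(v + 4)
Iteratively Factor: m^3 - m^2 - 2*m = (m - 2)*(m^2 + m) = (m - 2)*(m + 1)*(m)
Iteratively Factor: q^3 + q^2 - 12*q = (q + 4)*(q^2 - 3*q) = q*(q + 4)*(q - 3)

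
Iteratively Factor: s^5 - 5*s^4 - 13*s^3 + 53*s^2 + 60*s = (s)*(s^4 - 5*s^3 - 13*s^2 + 53*s + 60) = s*(s - 4)*(s^3 - s^2 - 17*s - 15) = s*(s - 5)*(s - 4)*(s^2 + 4*s + 3) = s*(s - 5)*(s - 4)*(s + 1)*(s + 3)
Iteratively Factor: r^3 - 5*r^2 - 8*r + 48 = (r + 3)*(r^2 - 8*r + 16) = (r - 4)*(r + 3)*(r - 4)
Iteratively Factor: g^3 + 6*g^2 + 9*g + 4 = (g + 1)*(g^2 + 5*g + 4) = (g + 1)*(g + 4)*(g + 1)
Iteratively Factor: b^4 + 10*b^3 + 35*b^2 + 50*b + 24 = (b + 2)*(b^3 + 8*b^2 + 19*b + 12) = (b + 2)*(b + 3)*(b^2 + 5*b + 4) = (b + 1)*(b + 2)*(b + 3)*(b + 4)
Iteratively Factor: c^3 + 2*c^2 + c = (c + 1)*(c^2 + c) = c*(c + 1)*(c + 1)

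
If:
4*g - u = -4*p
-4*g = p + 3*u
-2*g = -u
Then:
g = 0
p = 0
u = 0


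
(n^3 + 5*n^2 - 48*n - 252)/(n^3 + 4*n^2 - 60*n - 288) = (n - 7)/(n - 8)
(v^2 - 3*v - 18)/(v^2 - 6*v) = (v + 3)/v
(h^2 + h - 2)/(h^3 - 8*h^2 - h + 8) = (h + 2)/(h^2 - 7*h - 8)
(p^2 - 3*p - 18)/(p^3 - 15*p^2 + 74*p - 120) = (p + 3)/(p^2 - 9*p + 20)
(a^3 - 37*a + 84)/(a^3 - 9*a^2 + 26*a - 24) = (a + 7)/(a - 2)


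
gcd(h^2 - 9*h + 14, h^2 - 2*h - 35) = h - 7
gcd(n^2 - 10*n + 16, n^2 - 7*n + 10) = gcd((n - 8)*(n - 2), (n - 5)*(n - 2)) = n - 2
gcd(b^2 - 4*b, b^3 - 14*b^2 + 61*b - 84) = b - 4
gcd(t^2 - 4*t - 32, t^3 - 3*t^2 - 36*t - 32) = t^2 - 4*t - 32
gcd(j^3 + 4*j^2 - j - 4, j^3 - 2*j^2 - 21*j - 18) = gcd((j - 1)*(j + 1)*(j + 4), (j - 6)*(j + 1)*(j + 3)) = j + 1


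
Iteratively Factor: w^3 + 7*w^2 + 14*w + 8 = (w + 2)*(w^2 + 5*w + 4) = (w + 2)*(w + 4)*(w + 1)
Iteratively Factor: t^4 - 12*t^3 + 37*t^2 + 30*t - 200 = (t - 5)*(t^3 - 7*t^2 + 2*t + 40) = (t - 5)*(t - 4)*(t^2 - 3*t - 10) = (t - 5)*(t - 4)*(t + 2)*(t - 5)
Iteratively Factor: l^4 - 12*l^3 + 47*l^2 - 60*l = (l - 5)*(l^3 - 7*l^2 + 12*l) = l*(l - 5)*(l^2 - 7*l + 12) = l*(l - 5)*(l - 3)*(l - 4)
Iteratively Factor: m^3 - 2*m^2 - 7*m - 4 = (m + 1)*(m^2 - 3*m - 4) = (m - 4)*(m + 1)*(m + 1)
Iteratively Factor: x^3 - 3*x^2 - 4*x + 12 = (x - 3)*(x^2 - 4) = (x - 3)*(x + 2)*(x - 2)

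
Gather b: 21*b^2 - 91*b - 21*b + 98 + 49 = 21*b^2 - 112*b + 147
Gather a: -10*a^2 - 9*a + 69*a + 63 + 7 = -10*a^2 + 60*a + 70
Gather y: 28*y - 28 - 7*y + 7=21*y - 21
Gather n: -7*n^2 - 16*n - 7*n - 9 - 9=-7*n^2 - 23*n - 18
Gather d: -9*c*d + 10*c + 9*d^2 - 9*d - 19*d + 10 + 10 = 10*c + 9*d^2 + d*(-9*c - 28) + 20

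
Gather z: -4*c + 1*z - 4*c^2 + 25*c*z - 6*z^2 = -4*c^2 - 4*c - 6*z^2 + z*(25*c + 1)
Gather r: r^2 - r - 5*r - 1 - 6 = r^2 - 6*r - 7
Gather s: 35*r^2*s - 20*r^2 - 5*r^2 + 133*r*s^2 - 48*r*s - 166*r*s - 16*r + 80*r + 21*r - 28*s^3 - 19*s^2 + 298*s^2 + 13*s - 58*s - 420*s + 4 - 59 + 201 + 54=-25*r^2 + 85*r - 28*s^3 + s^2*(133*r + 279) + s*(35*r^2 - 214*r - 465) + 200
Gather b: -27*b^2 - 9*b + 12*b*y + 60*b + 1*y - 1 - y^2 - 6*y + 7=-27*b^2 + b*(12*y + 51) - y^2 - 5*y + 6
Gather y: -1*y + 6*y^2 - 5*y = 6*y^2 - 6*y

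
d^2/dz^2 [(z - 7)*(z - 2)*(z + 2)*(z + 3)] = 12*z^2 - 24*z - 50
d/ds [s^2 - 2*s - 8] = 2*s - 2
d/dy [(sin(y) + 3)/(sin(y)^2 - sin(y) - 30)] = (-6*sin(y) + cos(y)^2 - 28)*cos(y)/(sin(y) + cos(y)^2 + 29)^2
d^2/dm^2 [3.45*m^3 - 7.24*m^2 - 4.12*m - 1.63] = 20.7*m - 14.48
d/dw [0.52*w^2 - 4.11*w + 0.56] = 1.04*w - 4.11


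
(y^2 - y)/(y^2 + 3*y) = (y - 1)/(y + 3)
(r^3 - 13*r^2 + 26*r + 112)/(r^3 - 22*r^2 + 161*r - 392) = (r + 2)/(r - 7)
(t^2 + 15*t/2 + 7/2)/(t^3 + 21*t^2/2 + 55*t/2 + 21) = (2*t + 1)/(2*t^2 + 7*t + 6)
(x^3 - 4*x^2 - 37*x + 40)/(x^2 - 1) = (x^2 - 3*x - 40)/(x + 1)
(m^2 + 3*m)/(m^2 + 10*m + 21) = m/(m + 7)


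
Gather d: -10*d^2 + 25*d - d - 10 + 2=-10*d^2 + 24*d - 8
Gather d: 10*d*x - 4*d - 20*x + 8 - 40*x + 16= d*(10*x - 4) - 60*x + 24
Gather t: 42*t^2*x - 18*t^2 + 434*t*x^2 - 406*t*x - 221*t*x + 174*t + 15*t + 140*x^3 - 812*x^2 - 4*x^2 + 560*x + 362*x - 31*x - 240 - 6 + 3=t^2*(42*x - 18) + t*(434*x^2 - 627*x + 189) + 140*x^3 - 816*x^2 + 891*x - 243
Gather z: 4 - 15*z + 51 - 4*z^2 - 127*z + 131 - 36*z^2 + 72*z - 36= -40*z^2 - 70*z + 150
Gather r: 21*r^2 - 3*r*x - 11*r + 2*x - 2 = 21*r^2 + r*(-3*x - 11) + 2*x - 2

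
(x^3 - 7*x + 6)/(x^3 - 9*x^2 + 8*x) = (x^2 + x - 6)/(x*(x - 8))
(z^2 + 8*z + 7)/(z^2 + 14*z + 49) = (z + 1)/(z + 7)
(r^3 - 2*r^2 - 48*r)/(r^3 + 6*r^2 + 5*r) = (r^2 - 2*r - 48)/(r^2 + 6*r + 5)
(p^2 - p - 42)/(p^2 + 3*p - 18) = (p - 7)/(p - 3)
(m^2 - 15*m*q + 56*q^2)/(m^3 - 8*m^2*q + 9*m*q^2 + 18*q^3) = (m^2 - 15*m*q + 56*q^2)/(m^3 - 8*m^2*q + 9*m*q^2 + 18*q^3)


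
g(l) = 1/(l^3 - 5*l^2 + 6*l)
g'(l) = (-3*l^2 + 10*l - 6)/(l^3 - 5*l^2 + 6*l)^2 = (-3*l^2 + 10*l - 6)/(l^2*(l^2 - 5*l + 6)^2)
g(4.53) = 0.06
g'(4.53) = -0.07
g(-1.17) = -0.06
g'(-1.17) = -0.09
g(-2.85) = -0.01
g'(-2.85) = -0.01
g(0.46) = 0.56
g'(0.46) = -0.63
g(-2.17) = -0.02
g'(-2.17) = -0.02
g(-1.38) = -0.05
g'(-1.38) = -0.06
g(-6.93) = -0.00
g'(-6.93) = -0.00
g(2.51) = -1.59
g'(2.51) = 0.51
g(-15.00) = 0.00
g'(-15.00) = 0.00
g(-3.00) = -0.01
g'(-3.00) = -0.00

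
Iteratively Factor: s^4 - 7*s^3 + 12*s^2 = (s)*(s^3 - 7*s^2 + 12*s) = s*(s - 3)*(s^2 - 4*s) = s^2*(s - 3)*(s - 4)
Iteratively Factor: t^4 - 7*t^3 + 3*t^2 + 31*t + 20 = (t - 5)*(t^3 - 2*t^2 - 7*t - 4) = (t - 5)*(t - 4)*(t^2 + 2*t + 1) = (t - 5)*(t - 4)*(t + 1)*(t + 1)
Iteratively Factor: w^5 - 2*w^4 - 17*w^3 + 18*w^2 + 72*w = (w + 2)*(w^4 - 4*w^3 - 9*w^2 + 36*w) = (w - 3)*(w + 2)*(w^3 - w^2 - 12*w) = (w - 4)*(w - 3)*(w + 2)*(w^2 + 3*w) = w*(w - 4)*(w - 3)*(w + 2)*(w + 3)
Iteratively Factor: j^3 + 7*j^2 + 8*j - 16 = (j + 4)*(j^2 + 3*j - 4) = (j + 4)^2*(j - 1)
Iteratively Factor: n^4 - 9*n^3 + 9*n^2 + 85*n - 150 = (n - 5)*(n^3 - 4*n^2 - 11*n + 30) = (n - 5)^2*(n^2 + n - 6) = (n - 5)^2*(n + 3)*(n - 2)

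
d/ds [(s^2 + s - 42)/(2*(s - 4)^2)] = (80 - 9*s)/(2*(s^3 - 12*s^2 + 48*s - 64))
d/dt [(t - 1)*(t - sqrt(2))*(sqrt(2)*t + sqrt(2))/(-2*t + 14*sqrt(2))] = (-sqrt(2)*t^3 + 22*t^2 - 14*sqrt(2)*t - 6)/(t^2 - 14*sqrt(2)*t + 98)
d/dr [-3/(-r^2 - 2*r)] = 6*(-r - 1)/(r^2*(r + 2)^2)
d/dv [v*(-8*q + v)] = -8*q + 2*v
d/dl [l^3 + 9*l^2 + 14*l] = 3*l^2 + 18*l + 14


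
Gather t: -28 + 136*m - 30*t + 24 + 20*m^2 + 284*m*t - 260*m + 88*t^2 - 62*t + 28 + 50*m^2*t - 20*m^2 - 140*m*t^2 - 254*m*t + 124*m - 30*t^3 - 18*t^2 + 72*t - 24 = -30*t^3 + t^2*(70 - 140*m) + t*(50*m^2 + 30*m - 20)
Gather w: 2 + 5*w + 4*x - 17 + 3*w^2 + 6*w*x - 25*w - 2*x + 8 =3*w^2 + w*(6*x - 20) + 2*x - 7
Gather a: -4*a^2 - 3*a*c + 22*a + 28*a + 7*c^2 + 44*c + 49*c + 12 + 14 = -4*a^2 + a*(50 - 3*c) + 7*c^2 + 93*c + 26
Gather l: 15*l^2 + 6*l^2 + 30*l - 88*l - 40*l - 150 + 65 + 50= 21*l^2 - 98*l - 35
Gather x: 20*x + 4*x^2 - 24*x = 4*x^2 - 4*x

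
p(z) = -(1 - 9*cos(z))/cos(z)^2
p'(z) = -2*(1 - 9*cos(z))*sin(z)/cos(z)^3 - 9*sin(z)/cos(z)^2 = (9*cos(z) - 2)*sin(z)/cos(z)^3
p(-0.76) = 10.51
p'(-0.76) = -8.18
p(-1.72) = -105.80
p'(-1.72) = -1004.88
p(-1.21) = 17.47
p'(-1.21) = -25.03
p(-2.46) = -13.25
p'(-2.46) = -12.09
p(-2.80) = -10.68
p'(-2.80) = -4.20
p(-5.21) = 14.47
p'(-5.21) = 18.55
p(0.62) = 9.55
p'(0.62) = 5.74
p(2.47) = -13.13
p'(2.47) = 11.73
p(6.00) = 8.29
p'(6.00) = -2.10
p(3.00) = -10.11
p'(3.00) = 1.59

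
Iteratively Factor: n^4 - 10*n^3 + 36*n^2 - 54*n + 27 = (n - 1)*(n^3 - 9*n^2 + 27*n - 27) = (n - 3)*(n - 1)*(n^2 - 6*n + 9) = (n - 3)^2*(n - 1)*(n - 3)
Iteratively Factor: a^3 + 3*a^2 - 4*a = (a - 1)*(a^2 + 4*a) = (a - 1)*(a + 4)*(a)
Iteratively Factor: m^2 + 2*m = (m + 2)*(m)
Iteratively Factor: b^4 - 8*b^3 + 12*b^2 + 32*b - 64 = (b + 2)*(b^3 - 10*b^2 + 32*b - 32) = (b - 2)*(b + 2)*(b^2 - 8*b + 16) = (b - 4)*(b - 2)*(b + 2)*(b - 4)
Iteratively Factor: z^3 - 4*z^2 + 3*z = (z - 3)*(z^2 - z) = z*(z - 3)*(z - 1)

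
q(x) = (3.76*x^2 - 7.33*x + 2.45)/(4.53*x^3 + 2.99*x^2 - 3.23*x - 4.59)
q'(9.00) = -0.01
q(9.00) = 0.07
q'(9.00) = -0.01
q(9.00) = 0.07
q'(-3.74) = -0.20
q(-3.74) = -0.44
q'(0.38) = 0.86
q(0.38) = -0.04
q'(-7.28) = -0.03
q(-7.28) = -0.16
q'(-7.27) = -0.03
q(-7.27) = -0.16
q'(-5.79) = -0.06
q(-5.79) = -0.22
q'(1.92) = 0.09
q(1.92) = 0.07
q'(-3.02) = -0.38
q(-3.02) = -0.64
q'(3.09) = 0.00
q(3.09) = 0.11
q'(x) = (7.52*x - 7.33)/(4.53*x^3 + 2.99*x^2 - 3.23*x - 4.59) + (-13.59*x^2 - 5.98*x + 3.23)*(3.76*x^2 - 7.33*x + 2.45)/(4.53*x^3 + 2.99*x^2 - 3.23*x - 4.59)^2 = (-17.0328*x^4 + 66.4098*x^3 - 23.5236*x^2 - 49.1678*x + 41.5582)/(20.5209*x^6 + 27.0894*x^5 - 20.3237*x^4 - 60.9008*x^3 - 17.0153*x^2 + 29.6514*x + 21.0681)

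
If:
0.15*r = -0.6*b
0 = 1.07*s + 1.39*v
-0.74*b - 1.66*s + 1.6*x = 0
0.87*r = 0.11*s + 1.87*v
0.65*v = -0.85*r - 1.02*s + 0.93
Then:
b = -0.46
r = 1.82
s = -1.19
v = 0.92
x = -1.45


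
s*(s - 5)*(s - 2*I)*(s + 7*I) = s^4 - 5*s^3 + 5*I*s^3 + 14*s^2 - 25*I*s^2 - 70*s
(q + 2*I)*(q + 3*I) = q^2 + 5*I*q - 6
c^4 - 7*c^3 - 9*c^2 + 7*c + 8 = (c - 8)*(c - 1)*(c + 1)^2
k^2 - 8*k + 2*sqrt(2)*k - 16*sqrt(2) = (k - 8)*(k + 2*sqrt(2))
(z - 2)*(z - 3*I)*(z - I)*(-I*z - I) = -I*z^4 - 4*z^3 + I*z^3 + 4*z^2 + 5*I*z^2 + 8*z - 3*I*z - 6*I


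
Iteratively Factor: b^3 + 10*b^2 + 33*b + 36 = (b + 3)*(b^2 + 7*b + 12) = (b + 3)*(b + 4)*(b + 3)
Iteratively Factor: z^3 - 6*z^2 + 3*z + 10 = (z - 5)*(z^2 - z - 2) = (z - 5)*(z - 2)*(z + 1)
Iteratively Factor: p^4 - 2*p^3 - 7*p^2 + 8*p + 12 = (p - 3)*(p^3 + p^2 - 4*p - 4) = (p - 3)*(p + 1)*(p^2 - 4) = (p - 3)*(p + 1)*(p + 2)*(p - 2)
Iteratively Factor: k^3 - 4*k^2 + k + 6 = (k + 1)*(k^2 - 5*k + 6) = (k - 3)*(k + 1)*(k - 2)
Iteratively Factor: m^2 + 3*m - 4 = (m - 1)*(m + 4)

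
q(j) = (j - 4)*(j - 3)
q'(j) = 2*j - 7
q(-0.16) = 13.15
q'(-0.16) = -7.32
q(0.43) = 9.17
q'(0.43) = -6.14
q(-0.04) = 12.28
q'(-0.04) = -7.08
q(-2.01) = 30.11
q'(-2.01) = -11.02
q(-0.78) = 18.07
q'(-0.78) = -8.56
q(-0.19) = 13.37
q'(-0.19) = -7.38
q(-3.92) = 54.81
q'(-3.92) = -14.84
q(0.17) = 10.84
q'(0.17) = -6.66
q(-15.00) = 342.00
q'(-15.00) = -37.00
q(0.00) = 12.00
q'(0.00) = -7.00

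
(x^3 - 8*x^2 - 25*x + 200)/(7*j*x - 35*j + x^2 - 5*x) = (x^2 - 3*x - 40)/(7*j + x)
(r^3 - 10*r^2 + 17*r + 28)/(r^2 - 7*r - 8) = (r^2 - 11*r + 28)/(r - 8)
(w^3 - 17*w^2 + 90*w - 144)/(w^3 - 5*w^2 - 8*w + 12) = (w^2 - 11*w + 24)/(w^2 + w - 2)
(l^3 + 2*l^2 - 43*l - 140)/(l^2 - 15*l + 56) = (l^2 + 9*l + 20)/(l - 8)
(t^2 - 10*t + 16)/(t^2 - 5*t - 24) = (t - 2)/(t + 3)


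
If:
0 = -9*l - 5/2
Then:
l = -5/18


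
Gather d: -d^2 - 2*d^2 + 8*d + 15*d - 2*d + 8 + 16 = -3*d^2 + 21*d + 24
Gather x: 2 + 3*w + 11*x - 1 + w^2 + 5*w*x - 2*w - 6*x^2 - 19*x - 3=w^2 + w - 6*x^2 + x*(5*w - 8) - 2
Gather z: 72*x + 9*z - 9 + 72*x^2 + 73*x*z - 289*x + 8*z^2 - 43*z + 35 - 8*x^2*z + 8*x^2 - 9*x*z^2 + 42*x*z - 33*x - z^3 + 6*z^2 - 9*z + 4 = 80*x^2 - 250*x - z^3 + z^2*(14 - 9*x) + z*(-8*x^2 + 115*x - 43) + 30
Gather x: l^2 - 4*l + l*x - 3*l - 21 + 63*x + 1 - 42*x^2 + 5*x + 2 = l^2 - 7*l - 42*x^2 + x*(l + 68) - 18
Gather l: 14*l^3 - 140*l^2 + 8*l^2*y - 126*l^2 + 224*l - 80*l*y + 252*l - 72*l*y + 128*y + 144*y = 14*l^3 + l^2*(8*y - 266) + l*(476 - 152*y) + 272*y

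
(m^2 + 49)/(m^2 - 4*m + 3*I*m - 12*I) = (m^2 + 49)/(m^2 + m*(-4 + 3*I) - 12*I)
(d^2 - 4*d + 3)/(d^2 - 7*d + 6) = (d - 3)/(d - 6)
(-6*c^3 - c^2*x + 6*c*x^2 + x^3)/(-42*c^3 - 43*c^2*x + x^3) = (-c + x)/(-7*c + x)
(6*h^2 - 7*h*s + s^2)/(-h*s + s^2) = (-6*h + s)/s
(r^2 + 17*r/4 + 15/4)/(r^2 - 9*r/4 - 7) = (4*r^2 + 17*r + 15)/(4*r^2 - 9*r - 28)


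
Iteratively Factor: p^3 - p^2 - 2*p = (p + 1)*(p^2 - 2*p) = p*(p + 1)*(p - 2)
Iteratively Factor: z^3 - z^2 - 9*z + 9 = (z - 3)*(z^2 + 2*z - 3) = (z - 3)*(z + 3)*(z - 1)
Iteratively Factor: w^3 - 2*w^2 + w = (w - 1)*(w^2 - w) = w*(w - 1)*(w - 1)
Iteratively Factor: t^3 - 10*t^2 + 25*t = (t - 5)*(t^2 - 5*t) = t*(t - 5)*(t - 5)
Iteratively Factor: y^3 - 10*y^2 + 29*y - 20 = (y - 5)*(y^2 - 5*y + 4) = (y - 5)*(y - 1)*(y - 4)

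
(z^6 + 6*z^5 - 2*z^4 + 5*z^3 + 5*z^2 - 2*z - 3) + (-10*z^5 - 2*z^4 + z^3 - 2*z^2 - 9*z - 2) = z^6 - 4*z^5 - 4*z^4 + 6*z^3 + 3*z^2 - 11*z - 5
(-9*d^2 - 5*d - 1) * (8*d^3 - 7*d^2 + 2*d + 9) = -72*d^5 + 23*d^4 + 9*d^3 - 84*d^2 - 47*d - 9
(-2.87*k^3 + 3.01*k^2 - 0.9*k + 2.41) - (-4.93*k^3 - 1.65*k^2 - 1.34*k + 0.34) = 2.06*k^3 + 4.66*k^2 + 0.44*k + 2.07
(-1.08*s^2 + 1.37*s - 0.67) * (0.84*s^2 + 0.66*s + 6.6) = -0.9072*s^4 + 0.438*s^3 - 6.7866*s^2 + 8.5998*s - 4.422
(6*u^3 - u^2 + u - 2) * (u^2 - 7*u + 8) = 6*u^5 - 43*u^4 + 56*u^3 - 17*u^2 + 22*u - 16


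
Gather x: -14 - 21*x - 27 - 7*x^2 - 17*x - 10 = -7*x^2 - 38*x - 51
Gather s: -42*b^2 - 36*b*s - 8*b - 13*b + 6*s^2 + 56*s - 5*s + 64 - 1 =-42*b^2 - 21*b + 6*s^2 + s*(51 - 36*b) + 63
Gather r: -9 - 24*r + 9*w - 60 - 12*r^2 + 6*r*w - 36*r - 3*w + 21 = -12*r^2 + r*(6*w - 60) + 6*w - 48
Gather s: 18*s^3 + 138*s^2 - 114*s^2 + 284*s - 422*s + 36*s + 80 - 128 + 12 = 18*s^3 + 24*s^2 - 102*s - 36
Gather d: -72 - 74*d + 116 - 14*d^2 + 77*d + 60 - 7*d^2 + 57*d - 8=-21*d^2 + 60*d + 96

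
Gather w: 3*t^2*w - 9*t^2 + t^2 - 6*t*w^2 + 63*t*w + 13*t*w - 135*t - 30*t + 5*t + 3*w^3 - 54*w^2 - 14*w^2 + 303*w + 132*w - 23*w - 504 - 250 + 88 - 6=-8*t^2 - 160*t + 3*w^3 + w^2*(-6*t - 68) + w*(3*t^2 + 76*t + 412) - 672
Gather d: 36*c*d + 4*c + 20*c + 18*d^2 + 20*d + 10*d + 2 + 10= 24*c + 18*d^2 + d*(36*c + 30) + 12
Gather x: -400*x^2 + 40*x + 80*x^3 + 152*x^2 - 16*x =80*x^3 - 248*x^2 + 24*x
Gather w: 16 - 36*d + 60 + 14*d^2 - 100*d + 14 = 14*d^2 - 136*d + 90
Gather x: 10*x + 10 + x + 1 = 11*x + 11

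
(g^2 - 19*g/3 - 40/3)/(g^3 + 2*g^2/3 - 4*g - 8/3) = (3*g^2 - 19*g - 40)/(3*g^3 + 2*g^2 - 12*g - 8)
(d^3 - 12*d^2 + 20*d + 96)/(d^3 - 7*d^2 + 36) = (d - 8)/(d - 3)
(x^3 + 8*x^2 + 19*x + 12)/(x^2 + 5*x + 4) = x + 3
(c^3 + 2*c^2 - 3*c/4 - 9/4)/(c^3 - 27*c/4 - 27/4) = (c - 1)/(c - 3)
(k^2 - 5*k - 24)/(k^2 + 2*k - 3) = (k - 8)/(k - 1)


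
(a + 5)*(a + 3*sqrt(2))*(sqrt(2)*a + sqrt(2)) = sqrt(2)*a^3 + 6*a^2 + 6*sqrt(2)*a^2 + 5*sqrt(2)*a + 36*a + 30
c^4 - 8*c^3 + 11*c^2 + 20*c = c*(c - 5)*(c - 4)*(c + 1)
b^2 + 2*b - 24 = (b - 4)*(b + 6)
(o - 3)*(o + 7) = o^2 + 4*o - 21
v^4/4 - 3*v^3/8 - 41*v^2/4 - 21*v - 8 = (v/4 + 1)*(v - 8)*(v + 1/2)*(v + 2)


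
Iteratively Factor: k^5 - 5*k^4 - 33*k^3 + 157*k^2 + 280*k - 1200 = (k - 5)*(k^4 - 33*k^2 - 8*k + 240) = (k - 5)*(k + 4)*(k^3 - 4*k^2 - 17*k + 60) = (k - 5)^2*(k + 4)*(k^2 + k - 12) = (k - 5)^2*(k - 3)*(k + 4)*(k + 4)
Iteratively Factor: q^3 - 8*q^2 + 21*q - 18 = (q - 3)*(q^2 - 5*q + 6) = (q - 3)*(q - 2)*(q - 3)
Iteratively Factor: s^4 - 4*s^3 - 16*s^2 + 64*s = (s - 4)*(s^3 - 16*s) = s*(s - 4)*(s^2 - 16) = s*(s - 4)*(s + 4)*(s - 4)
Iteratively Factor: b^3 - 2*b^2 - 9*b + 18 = (b + 3)*(b^2 - 5*b + 6) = (b - 2)*(b + 3)*(b - 3)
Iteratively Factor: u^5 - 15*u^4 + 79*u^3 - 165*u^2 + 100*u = (u - 5)*(u^4 - 10*u^3 + 29*u^2 - 20*u) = (u - 5)^2*(u^3 - 5*u^2 + 4*u) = (u - 5)^2*(u - 1)*(u^2 - 4*u) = u*(u - 5)^2*(u - 1)*(u - 4)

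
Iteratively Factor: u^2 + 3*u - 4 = (u - 1)*(u + 4)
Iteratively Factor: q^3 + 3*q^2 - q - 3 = (q + 1)*(q^2 + 2*q - 3) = (q - 1)*(q + 1)*(q + 3)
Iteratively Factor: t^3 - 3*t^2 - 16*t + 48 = (t + 4)*(t^2 - 7*t + 12) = (t - 3)*(t + 4)*(t - 4)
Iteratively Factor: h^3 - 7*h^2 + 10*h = (h)*(h^2 - 7*h + 10) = h*(h - 2)*(h - 5)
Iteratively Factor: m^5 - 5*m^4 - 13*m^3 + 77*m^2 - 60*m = (m - 1)*(m^4 - 4*m^3 - 17*m^2 + 60*m) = m*(m - 1)*(m^3 - 4*m^2 - 17*m + 60) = m*(m - 3)*(m - 1)*(m^2 - m - 20) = m*(m - 5)*(m - 3)*(m - 1)*(m + 4)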